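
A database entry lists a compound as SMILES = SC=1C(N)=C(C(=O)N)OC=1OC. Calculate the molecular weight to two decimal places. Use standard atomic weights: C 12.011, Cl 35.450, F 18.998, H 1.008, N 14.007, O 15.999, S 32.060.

188.20 g/mol

First, the molecular formula is C6H8N2O3S (counting implicit H from valence).
  C: 6 × 12.011 = 72.066
  H: 8 × 1.008 = 8.064
  N: 2 × 14.007 = 28.014
  O: 3 × 15.999 = 47.997
  S: 1 × 32.060 = 32.060
Sum: 6×12.011 + 8×1.008 + 2×14.007 + 3×15.999 + 1×32.060 = 188.201 → 188.20 g/mol.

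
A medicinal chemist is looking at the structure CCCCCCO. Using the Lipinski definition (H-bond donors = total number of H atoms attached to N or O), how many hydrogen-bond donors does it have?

Donors: find every N or O and count the H atoms it carries.
  atom 7 (O): bond orders sum to 1 → 1 H
Lipinski HBD = 1.

1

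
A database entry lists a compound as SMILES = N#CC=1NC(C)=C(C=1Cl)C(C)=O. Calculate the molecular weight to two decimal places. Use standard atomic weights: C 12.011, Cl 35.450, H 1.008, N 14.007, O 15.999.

182.61 g/mol

First, the molecular formula is C8H7ClN2O (counting implicit H from valence).
  C: 8 × 12.011 = 96.088
  Cl: 1 × 35.450 = 35.450
  H: 7 × 1.008 = 7.056
  N: 2 × 14.007 = 28.014
  O: 1 × 15.999 = 15.999
Sum: 8×12.011 + 1×35.450 + 7×1.008 + 2×14.007 + 1×15.999 = 182.607 → 182.61 g/mol.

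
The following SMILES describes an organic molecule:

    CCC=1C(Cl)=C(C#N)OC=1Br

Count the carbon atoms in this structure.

7

Count every carbon token in the SMILES (each C, including those in ring-closure positions and inside branches).
Carbon count: 7.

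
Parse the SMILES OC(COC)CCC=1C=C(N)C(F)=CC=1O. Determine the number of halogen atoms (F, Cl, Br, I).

Halogen atoms appear at heavy-atom position 13 (1×F).
Other groups present: 1 ether, 2 hydroxyl, 1 primary amine.
Halogen count: 1.

1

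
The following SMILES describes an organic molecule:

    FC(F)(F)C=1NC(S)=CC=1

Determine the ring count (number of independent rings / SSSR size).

In SMILES, each pair of matching ring-closure digits denotes one ring-closing bond; the number of such bonds equals the number of independent rings.
Ring-closure bonds here: 1.

1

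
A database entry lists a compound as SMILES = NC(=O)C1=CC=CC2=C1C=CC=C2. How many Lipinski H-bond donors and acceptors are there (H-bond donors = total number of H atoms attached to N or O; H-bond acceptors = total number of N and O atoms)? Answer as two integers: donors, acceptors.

Donors: find every N or O and count the H atoms it carries.
  atom 1 (N): bond orders sum to 1 → 2 H
  atom 3 (O): bond orders sum to 2 → 0 H
Lipinski HBD = 2.
Acceptors: N atoms = 1, O atoms = 1 → HBA = 2.

2, 2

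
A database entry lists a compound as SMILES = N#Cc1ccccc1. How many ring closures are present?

In SMILES, each pair of matching ring-closure digits denotes one ring-closing bond; the number of such bonds equals the number of independent rings.
Ring-closure bonds here: 1.

1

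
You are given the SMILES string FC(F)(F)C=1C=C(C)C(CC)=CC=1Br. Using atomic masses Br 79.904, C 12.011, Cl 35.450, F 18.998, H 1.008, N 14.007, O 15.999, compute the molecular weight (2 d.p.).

267.09 g/mol

First, the molecular formula is C10H10BrF3 (counting implicit H from valence).
  Br: 1 × 79.904 = 79.904
  C: 10 × 12.011 = 120.110
  F: 3 × 18.998 = 56.994
  H: 10 × 1.008 = 10.080
Sum: 1×79.904 + 10×12.011 + 3×18.998 + 10×1.008 = 267.088 → 267.09 g/mol.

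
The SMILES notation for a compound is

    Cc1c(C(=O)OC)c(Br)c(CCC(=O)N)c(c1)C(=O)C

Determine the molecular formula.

C14H16BrNO4

Walk through each heavy atom and fill implicit hydrogens from standard valence (C 4, N 3, O 2, S 2, halogen 1); for lowercase aromatic atoms, an aromatic c carries 1 H when it has two neighbours and 0 H with three, and aromatic n carries 0 H:
  atom 1: C, bond orders sum to 1 (valence 4) → 3 H
  atom 2: aromatic c, 3 neighbours → 0 H
  atom 3: aromatic c, 3 neighbours → 0 H
  atom 4: C, bond orders sum to 4 (valence 4) → 0 H
  atom 5: O, bond orders sum to 2 (valence 2) → 0 H
  atom 6: O, bond orders sum to 2 (valence 2) → 0 H
  atom 7: C, bond orders sum to 1 (valence 4) → 3 H
  atom 8: aromatic c, 3 neighbours → 0 H
  atom 9: Br (halogen, monovalent) → 0 H
  atom 10: aromatic c, 3 neighbours → 0 H
  atom 11: C, bond orders sum to 2 (valence 4) → 2 H
  atom 12: C, bond orders sum to 2 (valence 4) → 2 H
  atom 13: C, bond orders sum to 4 (valence 4) → 0 H
  atom 14: O, bond orders sum to 2 (valence 2) → 0 H
  atom 15: N, bond orders sum to 1 (valence 3) → 2 H
  atom 16: aromatic c, 3 neighbours → 0 H
  atom 17: aromatic c, 2 neighbours → 1 H
  atom 18: C, bond orders sum to 4 (valence 4) → 0 H
  atom 19: O, bond orders sum to 2 (valence 2) → 0 H
  atom 20: C, bond orders sum to 1 (valence 4) → 3 H
Totals → C:14, H:16, Br:1, N:1, O:4.
In Hill order: C14H16BrNO4.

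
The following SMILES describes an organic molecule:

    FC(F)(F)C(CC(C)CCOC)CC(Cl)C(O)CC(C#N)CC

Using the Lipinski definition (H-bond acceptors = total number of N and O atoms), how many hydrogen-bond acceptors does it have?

3

N atoms: 1; O atoms: 2.
Lipinski HBA = 1 + 2 = 3.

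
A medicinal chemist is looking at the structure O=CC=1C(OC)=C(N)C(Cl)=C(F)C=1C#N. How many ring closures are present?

In SMILES, each pair of matching ring-closure digits denotes one ring-closing bond; the number of such bonds equals the number of independent rings.
Ring-closure bonds here: 1.

1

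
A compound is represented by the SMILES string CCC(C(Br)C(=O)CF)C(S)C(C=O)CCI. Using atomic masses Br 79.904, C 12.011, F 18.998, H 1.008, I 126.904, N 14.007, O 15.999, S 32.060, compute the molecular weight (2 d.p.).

439.12 g/mol

First, the molecular formula is C11H17BrFIO2S (counting implicit H from valence).
  Br: 1 × 79.904 = 79.904
  C: 11 × 12.011 = 132.121
  F: 1 × 18.998 = 18.998
  H: 17 × 1.008 = 17.136
  I: 1 × 126.904 = 126.904
  O: 2 × 15.999 = 31.998
  S: 1 × 32.060 = 32.060
Sum: 1×79.904 + 11×12.011 + 1×18.998 + 17×1.008 + 1×126.904 + 2×15.999 + 1×32.060 = 439.121 → 439.12 g/mol.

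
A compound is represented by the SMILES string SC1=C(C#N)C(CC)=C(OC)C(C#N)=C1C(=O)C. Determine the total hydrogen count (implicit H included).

12

Walk through each heavy atom and fill implicit hydrogens from standard valence (C 4, N 3, O 2, S 2, halogen 1):
  atom 1: S, bond orders sum to 1 (valence 2) → 1 H
  atom 2: C, bond orders sum to 4 (valence 4) → 0 H
  atom 3: C, bond orders sum to 4 (valence 4) → 0 H
  atom 4: C, bond orders sum to 4 (valence 4) → 0 H
  atom 5: N, bond orders sum to 3 (valence 3) → 0 H
  atom 6: C, bond orders sum to 4 (valence 4) → 0 H
  atom 7: C, bond orders sum to 2 (valence 4) → 2 H
  atom 8: C, bond orders sum to 1 (valence 4) → 3 H
  atom 9: C, bond orders sum to 4 (valence 4) → 0 H
  atom 10: O, bond orders sum to 2 (valence 2) → 0 H
  atom 11: C, bond orders sum to 1 (valence 4) → 3 H
  atom 12: C, bond orders sum to 4 (valence 4) → 0 H
  atom 13: C, bond orders sum to 4 (valence 4) → 0 H
  atom 14: N, bond orders sum to 3 (valence 3) → 0 H
  atom 15: C, bond orders sum to 4 (valence 4) → 0 H
  atom 16: C, bond orders sum to 4 (valence 4) → 0 H
  atom 17: O, bond orders sum to 2 (valence 2) → 0 H
  atom 18: C, bond orders sum to 1 (valence 4) → 3 H
Total hydrogens: 12.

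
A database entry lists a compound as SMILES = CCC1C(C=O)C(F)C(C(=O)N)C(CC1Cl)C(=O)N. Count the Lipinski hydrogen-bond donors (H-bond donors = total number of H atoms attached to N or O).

Donors: find every N or O and count the H atoms it carries.
  atom 6 (O): bond orders sum to 2 → 0 H
  atom 11 (O): bond orders sum to 2 → 0 H
  atom 12 (N): bond orders sum to 1 → 2 H
  atom 18 (O): bond orders sum to 2 → 0 H
  atom 19 (N): bond orders sum to 1 → 2 H
Lipinski HBD = 4.

4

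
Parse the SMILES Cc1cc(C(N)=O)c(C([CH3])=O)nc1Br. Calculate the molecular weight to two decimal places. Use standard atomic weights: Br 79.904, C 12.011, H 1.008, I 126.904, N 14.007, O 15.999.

257.09 g/mol

First, the molecular formula is C9H9BrN2O2 (counting implicit H from valence).
  Br: 1 × 79.904 = 79.904
  C: 9 × 12.011 = 108.099
  H: 9 × 1.008 = 9.072
  N: 2 × 14.007 = 28.014
  O: 2 × 15.999 = 31.998
Sum: 1×79.904 + 9×12.011 + 9×1.008 + 2×14.007 + 2×15.999 = 257.087 → 257.09 g/mol.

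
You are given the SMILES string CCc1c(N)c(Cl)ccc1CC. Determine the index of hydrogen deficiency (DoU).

4

Molecular formula: C10H14ClN.
DoU = (2C + 2 + N − H − X) / 2, where X is the halogen count and O/S are ignored.
    = (2·10 + 2 + 1 − 14 − 1) / 2 = 8 / 2 = 4.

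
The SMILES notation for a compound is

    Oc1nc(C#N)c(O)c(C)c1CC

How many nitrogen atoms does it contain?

2

Scan the SMILES for N atoms (remember two-letter symbols like Cl and Br are single atoms).
Nitrogen count: 2.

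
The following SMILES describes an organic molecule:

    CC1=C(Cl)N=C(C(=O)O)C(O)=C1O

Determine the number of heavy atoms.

13

Every atom symbol written in the SMILES (organic subset) is one heavy atom; implicit H are not written.
Heavy atoms by element → C:7, Cl:1, N:1, O:4.
Total: 13.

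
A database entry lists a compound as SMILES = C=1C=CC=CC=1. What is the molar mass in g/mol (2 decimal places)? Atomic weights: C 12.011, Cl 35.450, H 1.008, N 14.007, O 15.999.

First, the molecular formula is C6H6 (counting implicit H from valence).
  C: 6 × 12.011 = 72.066
  H: 6 × 1.008 = 6.048
Sum: 6×12.011 + 6×1.008 = 78.114 → 78.11 g/mol.

78.11 g/mol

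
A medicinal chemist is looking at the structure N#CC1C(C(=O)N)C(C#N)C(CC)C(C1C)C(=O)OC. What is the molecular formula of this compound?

C14H19N3O3

Walk through each heavy atom and fill implicit hydrogens from standard valence (C 4, N 3, O 2, S 2, halogen 1):
  atom 1: N, bond orders sum to 3 (valence 3) → 0 H
  atom 2: C, bond orders sum to 4 (valence 4) → 0 H
  atom 3: C, bond orders sum to 3 (valence 4) → 1 H
  atom 4: C, bond orders sum to 3 (valence 4) → 1 H
  atom 5: C, bond orders sum to 4 (valence 4) → 0 H
  atom 6: O, bond orders sum to 2 (valence 2) → 0 H
  atom 7: N, bond orders sum to 1 (valence 3) → 2 H
  atom 8: C, bond orders sum to 3 (valence 4) → 1 H
  atom 9: C, bond orders sum to 4 (valence 4) → 0 H
  atom 10: N, bond orders sum to 3 (valence 3) → 0 H
  atom 11: C, bond orders sum to 3 (valence 4) → 1 H
  atom 12: C, bond orders sum to 2 (valence 4) → 2 H
  atom 13: C, bond orders sum to 1 (valence 4) → 3 H
  atom 14: C, bond orders sum to 3 (valence 4) → 1 H
  atom 15: C, bond orders sum to 3 (valence 4) → 1 H
  atom 16: C, bond orders sum to 1 (valence 4) → 3 H
  atom 17: C, bond orders sum to 4 (valence 4) → 0 H
  atom 18: O, bond orders sum to 2 (valence 2) → 0 H
  atom 19: O, bond orders sum to 2 (valence 2) → 0 H
  atom 20: C, bond orders sum to 1 (valence 4) → 3 H
Totals → C:14, H:19, N:3, O:3.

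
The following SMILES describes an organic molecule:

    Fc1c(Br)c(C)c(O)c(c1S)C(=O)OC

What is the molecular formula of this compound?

C9H8BrFO3S

Walk through each heavy atom and fill implicit hydrogens from standard valence (C 4, N 3, O 2, S 2, halogen 1); for lowercase aromatic atoms, an aromatic c carries 1 H when it has two neighbours and 0 H with three, and aromatic n carries 0 H:
  atom 1: F (halogen, monovalent) → 0 H
  atom 2: aromatic c, 3 neighbours → 0 H
  atom 3: aromatic c, 3 neighbours → 0 H
  atom 4: Br (halogen, monovalent) → 0 H
  atom 5: aromatic c, 3 neighbours → 0 H
  atom 6: C, bond orders sum to 1 (valence 4) → 3 H
  atom 7: aromatic c, 3 neighbours → 0 H
  atom 8: O, bond orders sum to 1 (valence 2) → 1 H
  atom 9: aromatic c, 3 neighbours → 0 H
  atom 10: aromatic c, 3 neighbours → 0 H
  atom 11: S, bond orders sum to 1 (valence 2) → 1 H
  atom 12: C, bond orders sum to 4 (valence 4) → 0 H
  atom 13: O, bond orders sum to 2 (valence 2) → 0 H
  atom 14: O, bond orders sum to 2 (valence 2) → 0 H
  atom 15: C, bond orders sum to 1 (valence 4) → 3 H
Totals → C:9, H:8, Br:1, F:1, O:3, S:1.
In Hill order: C9H8BrFO3S.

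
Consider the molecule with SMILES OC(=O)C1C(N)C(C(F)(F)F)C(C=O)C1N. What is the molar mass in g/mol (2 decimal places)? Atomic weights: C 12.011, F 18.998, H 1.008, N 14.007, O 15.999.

240.18 g/mol

First, the molecular formula is C8H11F3N2O3 (counting implicit H from valence).
  C: 8 × 12.011 = 96.088
  F: 3 × 18.998 = 56.994
  H: 11 × 1.008 = 11.088
  N: 2 × 14.007 = 28.014
  O: 3 × 15.999 = 47.997
Sum: 8×12.011 + 3×18.998 + 11×1.008 + 2×14.007 + 3×15.999 = 240.181 → 240.18 g/mol.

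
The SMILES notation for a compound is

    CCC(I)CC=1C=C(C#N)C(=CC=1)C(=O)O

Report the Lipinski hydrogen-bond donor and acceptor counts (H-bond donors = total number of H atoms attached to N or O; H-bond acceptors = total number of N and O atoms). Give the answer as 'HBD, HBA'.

1, 3

Donors: find every N or O and count the H atoms it carries.
  atom 10 (N): bond orders sum to 3 → 0 H
  atom 15 (O): bond orders sum to 2 → 0 H
  atom 16 (O): bond orders sum to 1 → 1 H
Lipinski HBD = 1.
Acceptors: N atoms = 1, O atoms = 2 → HBA = 3.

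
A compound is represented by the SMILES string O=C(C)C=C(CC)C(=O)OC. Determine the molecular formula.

C8H12O3

Walk through each heavy atom and fill implicit hydrogens from standard valence (C 4, N 3, O 2, S 2, halogen 1):
  atom 1: O, bond orders sum to 2 (valence 2) → 0 H
  atom 2: C, bond orders sum to 4 (valence 4) → 0 H
  atom 3: C, bond orders sum to 1 (valence 4) → 3 H
  atom 4: C, bond orders sum to 3 (valence 4) → 1 H
  atom 5: C, bond orders sum to 4 (valence 4) → 0 H
  atom 6: C, bond orders sum to 2 (valence 4) → 2 H
  atom 7: C, bond orders sum to 1 (valence 4) → 3 H
  atom 8: C, bond orders sum to 4 (valence 4) → 0 H
  atom 9: O, bond orders sum to 2 (valence 2) → 0 H
  atom 10: O, bond orders sum to 2 (valence 2) → 0 H
  atom 11: C, bond orders sum to 1 (valence 4) → 3 H
Totals → C:8, H:12, O:3.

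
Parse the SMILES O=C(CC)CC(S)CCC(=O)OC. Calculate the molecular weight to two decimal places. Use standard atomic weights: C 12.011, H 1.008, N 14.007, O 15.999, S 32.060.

First, the molecular formula is C9H16O3S (counting implicit H from valence).
  C: 9 × 12.011 = 108.099
  H: 16 × 1.008 = 16.128
  O: 3 × 15.999 = 47.997
  S: 1 × 32.060 = 32.060
Sum: 9×12.011 + 16×1.008 + 3×15.999 + 1×32.060 = 204.284 → 204.28 g/mol.

204.28 g/mol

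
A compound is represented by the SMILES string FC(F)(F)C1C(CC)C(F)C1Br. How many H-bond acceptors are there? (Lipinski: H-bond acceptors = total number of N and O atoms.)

0

N atoms: 0; O atoms: 0.
Lipinski HBA = 0 + 0 = 0.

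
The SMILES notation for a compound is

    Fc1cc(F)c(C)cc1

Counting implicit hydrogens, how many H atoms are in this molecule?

Walk through each heavy atom and fill implicit hydrogens from standard valence (C 4, N 3, O 2, S 2, halogen 1); for lowercase aromatic atoms, an aromatic c carries 1 H when it has two neighbours and 0 H with three, and aromatic n carries 0 H:
  atom 1: F (halogen, monovalent) → 0 H
  atom 2: aromatic c, 3 neighbours → 0 H
  atom 3: aromatic c, 2 neighbours → 1 H
  atom 4: aromatic c, 3 neighbours → 0 H
  atom 5: F (halogen, monovalent) → 0 H
  atom 6: aromatic c, 3 neighbours → 0 H
  atom 7: C, bond orders sum to 1 (valence 4) → 3 H
  atom 8: aromatic c, 2 neighbours → 1 H
  atom 9: aromatic c, 2 neighbours → 1 H
Total hydrogens: 6.

6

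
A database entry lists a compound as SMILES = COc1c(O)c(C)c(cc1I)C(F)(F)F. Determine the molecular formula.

C9H8F3IO2

Walk through each heavy atom and fill implicit hydrogens from standard valence (C 4, N 3, O 2, S 2, halogen 1); for lowercase aromatic atoms, an aromatic c carries 1 H when it has two neighbours and 0 H with three, and aromatic n carries 0 H:
  atom 1: C, bond orders sum to 1 (valence 4) → 3 H
  atom 2: O, bond orders sum to 2 (valence 2) → 0 H
  atom 3: aromatic c, 3 neighbours → 0 H
  atom 4: aromatic c, 3 neighbours → 0 H
  atom 5: O, bond orders sum to 1 (valence 2) → 1 H
  atom 6: aromatic c, 3 neighbours → 0 H
  atom 7: C, bond orders sum to 1 (valence 4) → 3 H
  atom 8: aromatic c, 3 neighbours → 0 H
  atom 9: aromatic c, 2 neighbours → 1 H
  atom 10: aromatic c, 3 neighbours → 0 H
  atom 11: I (halogen, monovalent) → 0 H
  atom 12: C, bond orders sum to 4 (valence 4) → 0 H
  atom 13: F (halogen, monovalent) → 0 H
  atom 14: F (halogen, monovalent) → 0 H
  atom 15: F (halogen, monovalent) → 0 H
Totals → C:9, H:8, F:3, I:1, O:2.
In Hill order: C9H8F3IO2.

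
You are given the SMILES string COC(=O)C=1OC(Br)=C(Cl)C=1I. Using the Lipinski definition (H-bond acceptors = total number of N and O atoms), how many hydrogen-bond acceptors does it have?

3

N atoms: 0; O atoms: 3.
Lipinski HBA = 0 + 3 = 3.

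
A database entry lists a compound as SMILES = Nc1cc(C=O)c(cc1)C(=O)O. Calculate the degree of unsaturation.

6

Molecular formula: C8H7NO3.
DoU = (2C + 2 + N − H − X) / 2, where X is the halogen count and O/S are ignored.
    = (2·8 + 2 + 1 − 7 − 0) / 2 = 12 / 2 = 6.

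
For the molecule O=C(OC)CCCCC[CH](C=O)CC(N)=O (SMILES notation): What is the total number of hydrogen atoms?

19

Walk through each heavy atom and fill implicit hydrogens from standard valence (C 4, N 3, O 2, S 2, halogen 1):
  atom 1: O, bond orders sum to 2 (valence 2) → 0 H
  atom 2: C, bond orders sum to 4 (valence 4) → 0 H
  atom 3: O, bond orders sum to 2 (valence 2) → 0 H
  atom 4: C, bond orders sum to 1 (valence 4) → 3 H
  atom 5: C, bond orders sum to 2 (valence 4) → 2 H
  atom 6: C, bond orders sum to 2 (valence 4) → 2 H
  atom 7: C, bond orders sum to 2 (valence 4) → 2 H
  atom 8: C, bond orders sum to 2 (valence 4) → 2 H
  atom 9: C, bond orders sum to 2 (valence 4) → 2 H
  atom 10: C with explicit H count 1
  atom 11: C, bond orders sum to 3 (valence 4) → 1 H
  atom 12: O, bond orders sum to 2 (valence 2) → 0 H
  atom 13: C, bond orders sum to 2 (valence 4) → 2 H
  atom 14: C, bond orders sum to 4 (valence 4) → 0 H
  atom 15: N, bond orders sum to 1 (valence 3) → 2 H
  atom 16: O, bond orders sum to 2 (valence 2) → 0 H
Total hydrogens: 19.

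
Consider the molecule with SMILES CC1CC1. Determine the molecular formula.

Walk through each heavy atom and fill implicit hydrogens from standard valence (C 4, N 3, O 2, S 2, halogen 1):
  atom 1: C, bond orders sum to 1 (valence 4) → 3 H
  atom 2: C, bond orders sum to 3 (valence 4) → 1 H
  atom 3: C, bond orders sum to 2 (valence 4) → 2 H
  atom 4: C, bond orders sum to 2 (valence 4) → 2 H
Totals → C:4, H:8.

C4H8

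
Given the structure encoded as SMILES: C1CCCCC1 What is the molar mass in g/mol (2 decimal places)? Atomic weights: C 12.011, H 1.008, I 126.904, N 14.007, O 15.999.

First, the molecular formula is C6H12 (counting implicit H from valence).
  C: 6 × 12.011 = 72.066
  H: 12 × 1.008 = 12.096
Sum: 6×12.011 + 12×1.008 = 84.162 → 84.16 g/mol.

84.16 g/mol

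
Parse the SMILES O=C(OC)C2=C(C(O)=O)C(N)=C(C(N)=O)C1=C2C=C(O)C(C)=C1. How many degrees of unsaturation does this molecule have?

Degree of unsaturation = (number of rings) + (number of π bonds).
Ring closures in the SMILES: 2.
π bonds: 8 double bonds (each 1 DoU) → 8 DoU from unsaturation.
Total DoU = 2 + 8 = 10.

10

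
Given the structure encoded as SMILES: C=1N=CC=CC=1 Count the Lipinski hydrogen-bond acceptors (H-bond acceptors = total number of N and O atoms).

1

N atoms: 1; O atoms: 0.
Lipinski HBA = 1 + 0 = 1.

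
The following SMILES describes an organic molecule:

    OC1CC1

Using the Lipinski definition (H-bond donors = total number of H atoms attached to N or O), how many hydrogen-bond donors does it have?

1

Donors: find every N or O and count the H atoms it carries.
  atom 1 (O): bond orders sum to 1 → 1 H
Lipinski HBD = 1.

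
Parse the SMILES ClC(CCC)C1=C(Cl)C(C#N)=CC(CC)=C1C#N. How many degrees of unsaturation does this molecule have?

8

Degree of unsaturation = (number of rings) + (number of π bonds).
Ring closures in the SMILES: 1.
π bonds: 3 double bonds (each 1 DoU), 2 triple bonds (each 2 DoU) → 7 DoU from unsaturation.
Total DoU = 1 + 7 = 8.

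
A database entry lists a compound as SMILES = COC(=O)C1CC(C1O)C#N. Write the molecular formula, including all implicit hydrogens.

C7H9NO3

Walk through each heavy atom and fill implicit hydrogens from standard valence (C 4, N 3, O 2, S 2, halogen 1):
  atom 1: C, bond orders sum to 1 (valence 4) → 3 H
  atom 2: O, bond orders sum to 2 (valence 2) → 0 H
  atom 3: C, bond orders sum to 4 (valence 4) → 0 H
  atom 4: O, bond orders sum to 2 (valence 2) → 0 H
  atom 5: C, bond orders sum to 3 (valence 4) → 1 H
  atom 6: C, bond orders sum to 2 (valence 4) → 2 H
  atom 7: C, bond orders sum to 3 (valence 4) → 1 H
  atom 8: C, bond orders sum to 3 (valence 4) → 1 H
  atom 9: O, bond orders sum to 1 (valence 2) → 1 H
  atom 10: C, bond orders sum to 4 (valence 4) → 0 H
  atom 11: N, bond orders sum to 3 (valence 3) → 0 H
Totals → C:7, H:9, N:1, O:3.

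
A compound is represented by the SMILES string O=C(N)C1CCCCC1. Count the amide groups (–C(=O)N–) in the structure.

The amide motif appears at heavy-atom position 2 in the SMILES.
Amide count: 1.

1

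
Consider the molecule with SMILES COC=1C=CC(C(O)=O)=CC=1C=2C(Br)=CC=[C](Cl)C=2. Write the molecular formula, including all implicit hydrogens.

C14H10BrClO3

Walk through each heavy atom and fill implicit hydrogens from standard valence (C 4, N 3, O 2, S 2, halogen 1):
  atom 1: C, bond orders sum to 1 (valence 4) → 3 H
  atom 2: O, bond orders sum to 2 (valence 2) → 0 H
  atom 3: C, bond orders sum to 4 (valence 4) → 0 H
  atom 4: C, bond orders sum to 3 (valence 4) → 1 H
  atom 5: C, bond orders sum to 3 (valence 4) → 1 H
  atom 6: C, bond orders sum to 4 (valence 4) → 0 H
  atom 7: C, bond orders sum to 4 (valence 4) → 0 H
  atom 8: O, bond orders sum to 1 (valence 2) → 1 H
  atom 9: O, bond orders sum to 2 (valence 2) → 0 H
  atom 10: C, bond orders sum to 3 (valence 4) → 1 H
  atom 11: C, bond orders sum to 4 (valence 4) → 0 H
  atom 12: C, bond orders sum to 4 (valence 4) → 0 H
  atom 13: C, bond orders sum to 4 (valence 4) → 0 H
  atom 14: Br (halogen, monovalent) → 0 H
  atom 15: C, bond orders sum to 3 (valence 4) → 1 H
  atom 16: C, bond orders sum to 3 (valence 4) → 1 H
  atom 17: C with explicit H count 0
  atom 18: Cl (halogen, monovalent) → 0 H
  atom 19: C, bond orders sum to 3 (valence 4) → 1 H
Totals → C:14, H:10, Br:1, Cl:1, O:3.
In Hill order: C14H10BrClO3.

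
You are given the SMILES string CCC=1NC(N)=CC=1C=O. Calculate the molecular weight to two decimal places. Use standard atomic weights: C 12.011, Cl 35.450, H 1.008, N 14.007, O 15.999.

First, the molecular formula is C7H10N2O (counting implicit H from valence).
  C: 7 × 12.011 = 84.077
  H: 10 × 1.008 = 10.080
  N: 2 × 14.007 = 28.014
  O: 1 × 15.999 = 15.999
Sum: 7×12.011 + 10×1.008 + 2×14.007 + 1×15.999 = 138.170 → 138.17 g/mol.

138.17 g/mol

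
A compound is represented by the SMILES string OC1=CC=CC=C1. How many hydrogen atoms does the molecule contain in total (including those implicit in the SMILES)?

Walk through each heavy atom and fill implicit hydrogens from standard valence (C 4, N 3, O 2, S 2, halogen 1):
  atom 1: O, bond orders sum to 1 (valence 2) → 1 H
  atom 2: C, bond orders sum to 4 (valence 4) → 0 H
  atom 3: C, bond orders sum to 3 (valence 4) → 1 H
  atom 4: C, bond orders sum to 3 (valence 4) → 1 H
  atom 5: C, bond orders sum to 3 (valence 4) → 1 H
  atom 6: C, bond orders sum to 3 (valence 4) → 1 H
  atom 7: C, bond orders sum to 3 (valence 4) → 1 H
Total hydrogens: 6.

6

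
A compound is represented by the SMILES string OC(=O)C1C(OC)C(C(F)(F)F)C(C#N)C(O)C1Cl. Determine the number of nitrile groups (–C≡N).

1

The nitrile motif appears at heavy-atom position 14 in the SMILES.
Other groups present: 1 carboxylic acid, 1 ether, 1 hydroxyl.
Nitrile count: 1.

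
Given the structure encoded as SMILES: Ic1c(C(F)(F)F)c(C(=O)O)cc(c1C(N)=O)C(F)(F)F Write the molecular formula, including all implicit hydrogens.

Walk through each heavy atom and fill implicit hydrogens from standard valence (C 4, N 3, O 2, S 2, halogen 1); for lowercase aromatic atoms, an aromatic c carries 1 H when it has two neighbours and 0 H with three, and aromatic n carries 0 H:
  atom 1: I (halogen, monovalent) → 0 H
  atom 2: aromatic c, 3 neighbours → 0 H
  atom 3: aromatic c, 3 neighbours → 0 H
  atom 4: C, bond orders sum to 4 (valence 4) → 0 H
  atom 5: F (halogen, monovalent) → 0 H
  atom 6: F (halogen, monovalent) → 0 H
  atom 7: F (halogen, monovalent) → 0 H
  atom 8: aromatic c, 3 neighbours → 0 H
  atom 9: C, bond orders sum to 4 (valence 4) → 0 H
  atom 10: O, bond orders sum to 2 (valence 2) → 0 H
  atom 11: O, bond orders sum to 1 (valence 2) → 1 H
  atom 12: aromatic c, 2 neighbours → 1 H
  atom 13: aromatic c, 3 neighbours → 0 H
  atom 14: aromatic c, 3 neighbours → 0 H
  atom 15: C, bond orders sum to 4 (valence 4) → 0 H
  atom 16: N, bond orders sum to 1 (valence 3) → 2 H
  atom 17: O, bond orders sum to 2 (valence 2) → 0 H
  atom 18: C, bond orders sum to 4 (valence 4) → 0 H
  atom 19: F (halogen, monovalent) → 0 H
  atom 20: F (halogen, monovalent) → 0 H
  atom 21: F (halogen, monovalent) → 0 H
Totals → C:10, H:4, F:6, I:1, N:1, O:3.
In Hill order: C10H4F6INO3.

C10H4F6INO3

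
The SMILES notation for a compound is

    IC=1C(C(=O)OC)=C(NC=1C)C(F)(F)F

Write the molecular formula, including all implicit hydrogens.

Walk through each heavy atom and fill implicit hydrogens from standard valence (C 4, N 3, O 2, S 2, halogen 1):
  atom 1: I (halogen, monovalent) → 0 H
  atom 2: C, bond orders sum to 4 (valence 4) → 0 H
  atom 3: C, bond orders sum to 4 (valence 4) → 0 H
  atom 4: C, bond orders sum to 4 (valence 4) → 0 H
  atom 5: O, bond orders sum to 2 (valence 2) → 0 H
  atom 6: O, bond orders sum to 2 (valence 2) → 0 H
  atom 7: C, bond orders sum to 1 (valence 4) → 3 H
  atom 8: C, bond orders sum to 4 (valence 4) → 0 H
  atom 9: N, bond orders sum to 2 (valence 3) → 1 H
  atom 10: C, bond orders sum to 4 (valence 4) → 0 H
  atom 11: C, bond orders sum to 1 (valence 4) → 3 H
  atom 12: C, bond orders sum to 4 (valence 4) → 0 H
  atom 13: F (halogen, monovalent) → 0 H
  atom 14: F (halogen, monovalent) → 0 H
  atom 15: F (halogen, monovalent) → 0 H
Totals → C:8, H:7, F:3, I:1, N:1, O:2.
In Hill order: C8H7F3INO2.

C8H7F3INO2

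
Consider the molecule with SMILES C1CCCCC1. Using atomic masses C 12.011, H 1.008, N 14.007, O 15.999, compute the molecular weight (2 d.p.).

First, the molecular formula is C6H12 (counting implicit H from valence).
  C: 6 × 12.011 = 72.066
  H: 12 × 1.008 = 12.096
Sum: 6×12.011 + 12×1.008 = 84.162 → 84.16 g/mol.

84.16 g/mol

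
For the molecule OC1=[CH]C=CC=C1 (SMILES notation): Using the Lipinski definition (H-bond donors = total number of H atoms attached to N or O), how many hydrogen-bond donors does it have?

Donors: find every N or O and count the H atoms it carries.
  atom 1 (O): bond orders sum to 1 → 1 H
Lipinski HBD = 1.

1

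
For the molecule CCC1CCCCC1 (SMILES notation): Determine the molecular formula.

Walk through each heavy atom and fill implicit hydrogens from standard valence (C 4, N 3, O 2, S 2, halogen 1):
  atom 1: C, bond orders sum to 1 (valence 4) → 3 H
  atom 2: C, bond orders sum to 2 (valence 4) → 2 H
  atom 3: C, bond orders sum to 3 (valence 4) → 1 H
  atom 4: C, bond orders sum to 2 (valence 4) → 2 H
  atom 5: C, bond orders sum to 2 (valence 4) → 2 H
  atom 6: C, bond orders sum to 2 (valence 4) → 2 H
  atom 7: C, bond orders sum to 2 (valence 4) → 2 H
  atom 8: C, bond orders sum to 2 (valence 4) → 2 H
Totals → C:8, H:16.
In Hill order: C8H16.

C8H16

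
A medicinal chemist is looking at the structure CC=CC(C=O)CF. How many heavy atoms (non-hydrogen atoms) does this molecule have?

8

Every atom symbol written in the SMILES (organic subset) is one heavy atom; implicit H are not written.
Heavy atoms by element → C:6, F:1, O:1.
Total: 8.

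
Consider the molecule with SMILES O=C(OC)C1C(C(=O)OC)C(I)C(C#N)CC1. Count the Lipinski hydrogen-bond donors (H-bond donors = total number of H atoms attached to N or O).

0

Donors: find every N or O and count the H atoms it carries.
  atom 1 (O): bond orders sum to 2 → 0 H
  atom 3 (O): bond orders sum to 2 → 0 H
  atom 8 (O): bond orders sum to 2 → 0 H
  atom 9 (O): bond orders sum to 2 → 0 H
  atom 15 (N): bond orders sum to 3 → 0 H
Lipinski HBD = 0.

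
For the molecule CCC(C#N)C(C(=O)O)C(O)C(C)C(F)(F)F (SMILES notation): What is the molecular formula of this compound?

Walk through each heavy atom and fill implicit hydrogens from standard valence (C 4, N 3, O 2, S 2, halogen 1):
  atom 1: C, bond orders sum to 1 (valence 4) → 3 H
  atom 2: C, bond orders sum to 2 (valence 4) → 2 H
  atom 3: C, bond orders sum to 3 (valence 4) → 1 H
  atom 4: C, bond orders sum to 4 (valence 4) → 0 H
  atom 5: N, bond orders sum to 3 (valence 3) → 0 H
  atom 6: C, bond orders sum to 3 (valence 4) → 1 H
  atom 7: C, bond orders sum to 4 (valence 4) → 0 H
  atom 8: O, bond orders sum to 2 (valence 2) → 0 H
  atom 9: O, bond orders sum to 1 (valence 2) → 1 H
  atom 10: C, bond orders sum to 3 (valence 4) → 1 H
  atom 11: O, bond orders sum to 1 (valence 2) → 1 H
  atom 12: C, bond orders sum to 3 (valence 4) → 1 H
  atom 13: C, bond orders sum to 1 (valence 4) → 3 H
  atom 14: C, bond orders sum to 4 (valence 4) → 0 H
  atom 15: F (halogen, monovalent) → 0 H
  atom 16: F (halogen, monovalent) → 0 H
  atom 17: F (halogen, monovalent) → 0 H
Totals → C:10, H:14, F:3, N:1, O:3.

C10H14F3NO3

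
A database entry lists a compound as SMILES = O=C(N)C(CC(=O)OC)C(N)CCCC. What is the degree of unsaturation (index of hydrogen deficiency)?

Degree of unsaturation = (number of rings) + (number of π bonds).
Ring closures in the SMILES: 0.
π bonds: 2 double bonds (each 1 DoU) → 2 DoU from unsaturation.
Total DoU = 0 + 2 = 2.

2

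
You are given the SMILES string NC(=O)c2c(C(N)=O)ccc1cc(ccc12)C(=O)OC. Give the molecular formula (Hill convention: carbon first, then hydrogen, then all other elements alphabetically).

C14H12N2O4

Walk through each heavy atom and fill implicit hydrogens from standard valence (C 4, N 3, O 2, S 2, halogen 1); for lowercase aromatic atoms, an aromatic c carries 1 H when it has two neighbours and 0 H with three, and aromatic n carries 0 H:
  atom 1: N, bond orders sum to 1 (valence 3) → 2 H
  atom 2: C, bond orders sum to 4 (valence 4) → 0 H
  atom 3: O, bond orders sum to 2 (valence 2) → 0 H
  atom 4: aromatic c, 3 neighbours → 0 H
  atom 5: aromatic c, 3 neighbours → 0 H
  atom 6: C, bond orders sum to 4 (valence 4) → 0 H
  atom 7: N, bond orders sum to 1 (valence 3) → 2 H
  atom 8: O, bond orders sum to 2 (valence 2) → 0 H
  atom 9: aromatic c, 2 neighbours → 1 H
  atom 10: aromatic c, 2 neighbours → 1 H
  atom 11: aromatic c, 3 neighbours → 0 H
  atom 12: aromatic c, 2 neighbours → 1 H
  atom 13: aromatic c, 3 neighbours → 0 H
  atom 14: aromatic c, 2 neighbours → 1 H
  atom 15: aromatic c, 2 neighbours → 1 H
  atom 16: aromatic c, 3 neighbours → 0 H
  atom 17: C, bond orders sum to 4 (valence 4) → 0 H
  atom 18: O, bond orders sum to 2 (valence 2) → 0 H
  atom 19: O, bond orders sum to 2 (valence 2) → 0 H
  atom 20: C, bond orders sum to 1 (valence 4) → 3 H
Totals → C:14, H:12, N:2, O:4.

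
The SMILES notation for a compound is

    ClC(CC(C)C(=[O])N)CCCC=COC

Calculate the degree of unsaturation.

Molecular formula: C11H20ClNO2.
DoU = (2C + 2 + N − H − X) / 2, where X is the halogen count and O/S are ignored.
    = (2·11 + 2 + 1 − 20 − 1) / 2 = 4 / 2 = 2.

2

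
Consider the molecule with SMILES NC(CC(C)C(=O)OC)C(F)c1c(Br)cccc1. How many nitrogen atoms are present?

1

Scan the SMILES for N atoms (remember two-letter symbols like Cl and Br are single atoms).
Nitrogen count: 1.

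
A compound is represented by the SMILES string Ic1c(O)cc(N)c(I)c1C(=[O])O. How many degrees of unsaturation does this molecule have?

5

Molecular formula: C7H5I2NO3.
DoU = (2C + 2 + N − H − X) / 2, where X is the halogen count and O/S are ignored.
    = (2·7 + 2 + 1 − 5 − 2) / 2 = 10 / 2 = 5.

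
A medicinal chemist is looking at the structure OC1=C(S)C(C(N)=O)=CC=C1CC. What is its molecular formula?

Walk through each heavy atom and fill implicit hydrogens from standard valence (C 4, N 3, O 2, S 2, halogen 1):
  atom 1: O, bond orders sum to 1 (valence 2) → 1 H
  atom 2: C, bond orders sum to 4 (valence 4) → 0 H
  atom 3: C, bond orders sum to 4 (valence 4) → 0 H
  atom 4: S, bond orders sum to 1 (valence 2) → 1 H
  atom 5: C, bond orders sum to 4 (valence 4) → 0 H
  atom 6: C, bond orders sum to 4 (valence 4) → 0 H
  atom 7: N, bond orders sum to 1 (valence 3) → 2 H
  atom 8: O, bond orders sum to 2 (valence 2) → 0 H
  atom 9: C, bond orders sum to 3 (valence 4) → 1 H
  atom 10: C, bond orders sum to 3 (valence 4) → 1 H
  atom 11: C, bond orders sum to 4 (valence 4) → 0 H
  atom 12: C, bond orders sum to 2 (valence 4) → 2 H
  atom 13: C, bond orders sum to 1 (valence 4) → 3 H
Totals → C:9, H:11, N:1, O:2, S:1.
In Hill order: C9H11NO2S.

C9H11NO2S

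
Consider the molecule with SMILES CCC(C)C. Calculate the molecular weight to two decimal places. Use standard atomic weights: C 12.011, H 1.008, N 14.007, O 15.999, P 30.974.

First, the molecular formula is C5H12 (counting implicit H from valence).
  C: 5 × 12.011 = 60.055
  H: 12 × 1.008 = 12.096
Sum: 5×12.011 + 12×1.008 = 72.151 → 72.15 g/mol.

72.15 g/mol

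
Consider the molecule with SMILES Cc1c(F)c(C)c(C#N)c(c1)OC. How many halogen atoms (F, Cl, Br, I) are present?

1

Halogen atoms appear at heavy-atom position 4 (1×F).
Other groups present: 1 ether, 1 nitrile.
Halogen count: 1.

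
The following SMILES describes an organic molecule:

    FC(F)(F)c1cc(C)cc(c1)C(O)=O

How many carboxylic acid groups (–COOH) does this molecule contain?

The carboxylic acid motif appears at heavy-atom position 12 in the SMILES.
Carboxylic acid count: 1.

1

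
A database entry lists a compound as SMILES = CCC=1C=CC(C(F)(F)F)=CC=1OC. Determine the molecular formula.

Walk through each heavy atom and fill implicit hydrogens from standard valence (C 4, N 3, O 2, S 2, halogen 1):
  atom 1: C, bond orders sum to 1 (valence 4) → 3 H
  atom 2: C, bond orders sum to 2 (valence 4) → 2 H
  atom 3: C, bond orders sum to 4 (valence 4) → 0 H
  atom 4: C, bond orders sum to 3 (valence 4) → 1 H
  atom 5: C, bond orders sum to 3 (valence 4) → 1 H
  atom 6: C, bond orders sum to 4 (valence 4) → 0 H
  atom 7: C, bond orders sum to 4 (valence 4) → 0 H
  atom 8: F (halogen, monovalent) → 0 H
  atom 9: F (halogen, monovalent) → 0 H
  atom 10: F (halogen, monovalent) → 0 H
  atom 11: C, bond orders sum to 3 (valence 4) → 1 H
  atom 12: C, bond orders sum to 4 (valence 4) → 0 H
  atom 13: O, bond orders sum to 2 (valence 2) → 0 H
  atom 14: C, bond orders sum to 1 (valence 4) → 3 H
Totals → C:10, H:11, F:3, O:1.
In Hill order: C10H11F3O.

C10H11F3O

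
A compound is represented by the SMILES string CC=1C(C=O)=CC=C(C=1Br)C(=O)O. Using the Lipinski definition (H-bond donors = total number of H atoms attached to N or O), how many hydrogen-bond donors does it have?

1

Donors: find every N or O and count the H atoms it carries.
  atom 5 (O): bond orders sum to 2 → 0 H
  atom 12 (O): bond orders sum to 2 → 0 H
  atom 13 (O): bond orders sum to 1 → 1 H
Lipinski HBD = 1.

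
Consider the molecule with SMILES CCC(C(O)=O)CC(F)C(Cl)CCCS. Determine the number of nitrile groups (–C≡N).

Scan the SMILES for the nitrile motif — none present.
Groups that are present: 1 carboxylic acid, 1 thiol.

0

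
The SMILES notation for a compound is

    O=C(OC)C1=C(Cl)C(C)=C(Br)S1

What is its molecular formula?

Walk through each heavy atom and fill implicit hydrogens from standard valence (C 4, N 3, O 2, S 2, halogen 1):
  atom 1: O, bond orders sum to 2 (valence 2) → 0 H
  atom 2: C, bond orders sum to 4 (valence 4) → 0 H
  atom 3: O, bond orders sum to 2 (valence 2) → 0 H
  atom 4: C, bond orders sum to 1 (valence 4) → 3 H
  atom 5: C, bond orders sum to 4 (valence 4) → 0 H
  atom 6: C, bond orders sum to 4 (valence 4) → 0 H
  atom 7: Cl (halogen, monovalent) → 0 H
  atom 8: C, bond orders sum to 4 (valence 4) → 0 H
  atom 9: C, bond orders sum to 1 (valence 4) → 3 H
  atom 10: C, bond orders sum to 4 (valence 4) → 0 H
  atom 11: Br (halogen, monovalent) → 0 H
  atom 12: S, bond orders sum to 2 (valence 2) → 0 H
Totals → C:7, H:6, Br:1, Cl:1, O:2, S:1.

C7H6BrClO2S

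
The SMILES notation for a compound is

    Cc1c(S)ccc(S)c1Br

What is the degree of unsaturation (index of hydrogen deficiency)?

Molecular formula: C7H7BrS2.
DoU = (2C + 2 + N − H − X) / 2, where X is the halogen count and O/S are ignored.
    = (2·7 + 2 + 0 − 7 − 1) / 2 = 8 / 2 = 4.

4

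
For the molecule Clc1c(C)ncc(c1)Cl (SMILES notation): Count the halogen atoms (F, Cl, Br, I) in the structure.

2

Halogen atoms appear at heavy-atom positions 1, 9 (2×Cl).
Halogen count: 2.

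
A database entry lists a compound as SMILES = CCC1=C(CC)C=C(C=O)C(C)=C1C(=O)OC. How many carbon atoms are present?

Count every carbon token in the SMILES (each C, including those in ring-closure positions and inside branches).
Carbon count: 14.

14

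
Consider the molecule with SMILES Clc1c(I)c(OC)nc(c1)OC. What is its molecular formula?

C7H7ClINO2

Walk through each heavy atom and fill implicit hydrogens from standard valence (C 4, N 3, O 2, S 2, halogen 1); for lowercase aromatic atoms, an aromatic c carries 1 H when it has two neighbours and 0 H with three, and aromatic n carries 0 H:
  atom 1: Cl (halogen, monovalent) → 0 H
  atom 2: aromatic c, 3 neighbours → 0 H
  atom 3: aromatic c, 3 neighbours → 0 H
  atom 4: I (halogen, monovalent) → 0 H
  atom 5: aromatic c, 3 neighbours → 0 H
  atom 6: O, bond orders sum to 2 (valence 2) → 0 H
  atom 7: C, bond orders sum to 1 (valence 4) → 3 H
  atom 8: aromatic n, 2 neighbours → 0 H
  atom 9: aromatic c, 3 neighbours → 0 H
  atom 10: aromatic c, 2 neighbours → 1 H
  atom 11: O, bond orders sum to 2 (valence 2) → 0 H
  atom 12: C, bond orders sum to 1 (valence 4) → 3 H
Totals → C:7, H:7, Cl:1, I:1, N:1, O:2.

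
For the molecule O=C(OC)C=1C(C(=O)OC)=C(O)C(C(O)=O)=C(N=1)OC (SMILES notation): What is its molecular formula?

Walk through each heavy atom and fill implicit hydrogens from standard valence (C 4, N 3, O 2, S 2, halogen 1):
  atom 1: O, bond orders sum to 2 (valence 2) → 0 H
  atom 2: C, bond orders sum to 4 (valence 4) → 0 H
  atom 3: O, bond orders sum to 2 (valence 2) → 0 H
  atom 4: C, bond orders sum to 1 (valence 4) → 3 H
  atom 5: C, bond orders sum to 4 (valence 4) → 0 H
  atom 6: C, bond orders sum to 4 (valence 4) → 0 H
  atom 7: C, bond orders sum to 4 (valence 4) → 0 H
  atom 8: O, bond orders sum to 2 (valence 2) → 0 H
  atom 9: O, bond orders sum to 2 (valence 2) → 0 H
  atom 10: C, bond orders sum to 1 (valence 4) → 3 H
  atom 11: C, bond orders sum to 4 (valence 4) → 0 H
  atom 12: O, bond orders sum to 1 (valence 2) → 1 H
  atom 13: C, bond orders sum to 4 (valence 4) → 0 H
  atom 14: C, bond orders sum to 4 (valence 4) → 0 H
  atom 15: O, bond orders sum to 1 (valence 2) → 1 H
  atom 16: O, bond orders sum to 2 (valence 2) → 0 H
  atom 17: C, bond orders sum to 4 (valence 4) → 0 H
  atom 18: N, bond orders sum to 3 (valence 3) → 0 H
  atom 19: O, bond orders sum to 2 (valence 2) → 0 H
  atom 20: C, bond orders sum to 1 (valence 4) → 3 H
Totals → C:11, H:11, N:1, O:8.
In Hill order: C11H11NO8.

C11H11NO8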